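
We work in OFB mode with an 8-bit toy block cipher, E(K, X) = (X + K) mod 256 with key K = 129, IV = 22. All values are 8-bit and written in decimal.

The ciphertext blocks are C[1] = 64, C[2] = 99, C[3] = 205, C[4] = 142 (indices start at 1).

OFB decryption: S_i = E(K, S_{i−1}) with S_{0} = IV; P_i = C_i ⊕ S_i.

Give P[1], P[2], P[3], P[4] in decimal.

P[1]: S = E(K, 22) = 151; 64 ⊕ 151 = 215.
P[2]: S = E(K, 151) = 24; 99 ⊕ 24 = 123.
P[3]: S = E(K, 24) = 153; 205 ⊕ 153 = 84.
P[4]: S = E(K, 153) = 26; 142 ⊕ 26 = 148.

P[1] = 215, P[2] = 123, P[3] = 84, P[4] = 148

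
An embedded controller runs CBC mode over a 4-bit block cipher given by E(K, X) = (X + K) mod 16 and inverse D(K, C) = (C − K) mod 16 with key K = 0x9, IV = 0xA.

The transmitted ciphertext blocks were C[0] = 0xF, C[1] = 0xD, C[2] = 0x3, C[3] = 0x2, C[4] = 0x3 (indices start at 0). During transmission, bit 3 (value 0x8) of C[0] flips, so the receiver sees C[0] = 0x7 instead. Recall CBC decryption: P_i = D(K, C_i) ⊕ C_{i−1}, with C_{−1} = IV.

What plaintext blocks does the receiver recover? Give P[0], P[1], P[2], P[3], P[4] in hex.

P[0] = 0x4, P[1] = 0x3, P[2] = 0x7, P[3] = 0xA, P[4] = 0x8

Only C[0] changed, to 0x7. In CBC, a change in C_i garbles P_i and flips the same bit in P_{i+1}. Decrypting the received ciphertext:
P[0]: D(K, 0x7) = 0xE; 0xE ⊕ 0xA = 0x4.
P[1]: D(K, 0xD) = 0x4; 0x4 ⊕ 0x7 = 0x3.
P[2]: D(K, 0x3) = 0xA; 0xA ⊕ 0xD = 0x7.
P[3]: D(K, 0x2) = 0x9; 0x9 ⊕ 0x3 = 0xA.
P[4]: D(K, 0x3) = 0xA; 0xA ⊕ 0x2 = 0x8.
Blocks that differ from the original plaintext: P[0], P[1].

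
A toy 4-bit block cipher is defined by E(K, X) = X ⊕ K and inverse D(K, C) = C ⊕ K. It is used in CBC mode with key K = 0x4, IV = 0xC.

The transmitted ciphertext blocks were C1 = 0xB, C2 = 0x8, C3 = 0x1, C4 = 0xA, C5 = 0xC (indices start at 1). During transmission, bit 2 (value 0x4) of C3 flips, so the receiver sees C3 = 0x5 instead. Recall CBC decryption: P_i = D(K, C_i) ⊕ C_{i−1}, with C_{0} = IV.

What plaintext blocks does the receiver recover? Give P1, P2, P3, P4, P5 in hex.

P1 = 0x3, P2 = 0x7, P3 = 0x9, P4 = 0xB, P5 = 0x2

Only C3 changed, to 0x5. In CBC, a change in C_i garbles P_i and flips the same bit in P_{i+1}. Decrypting the received ciphertext:
P1: D(K, 0xB) = 0xF; 0xF ⊕ 0xC = 0x3.
P2: D(K, 0x8) = 0xC; 0xC ⊕ 0xB = 0x7.
P3: D(K, 0x5) = 0x1; 0x1 ⊕ 0x8 = 0x9.
P4: D(K, 0xA) = 0xE; 0xE ⊕ 0x5 = 0xB.
P5: D(K, 0xC) = 0x8; 0x8 ⊕ 0xA = 0x2.
Blocks that differ from the original plaintext: P3, P4.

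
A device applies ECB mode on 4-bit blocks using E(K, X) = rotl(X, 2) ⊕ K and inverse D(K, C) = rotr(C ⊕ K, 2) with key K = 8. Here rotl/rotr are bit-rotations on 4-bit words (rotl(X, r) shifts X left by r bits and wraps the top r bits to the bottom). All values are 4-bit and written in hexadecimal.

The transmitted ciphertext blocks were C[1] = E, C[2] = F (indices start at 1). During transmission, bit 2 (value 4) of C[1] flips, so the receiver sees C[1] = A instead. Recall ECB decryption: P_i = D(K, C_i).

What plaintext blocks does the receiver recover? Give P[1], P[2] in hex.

Only C[1] changed, to A. In ECB, a change in C_i affects only P_i. Decrypting the received ciphertext:
P[1]: D(K, A) = 8.
P[2]: D(K, F) = D.
Blocks that differ from the original plaintext: P[1].

P[1] = 8, P[2] = D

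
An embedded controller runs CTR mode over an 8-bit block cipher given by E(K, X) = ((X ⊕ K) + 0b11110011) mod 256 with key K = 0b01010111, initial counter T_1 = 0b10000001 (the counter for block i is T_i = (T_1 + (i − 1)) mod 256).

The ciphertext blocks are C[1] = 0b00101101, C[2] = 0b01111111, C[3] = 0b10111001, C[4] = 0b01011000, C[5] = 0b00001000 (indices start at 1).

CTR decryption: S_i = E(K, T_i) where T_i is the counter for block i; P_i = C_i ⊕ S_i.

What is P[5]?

P[5] = 0b11001101

P[5]: T = 0b10000101, S = E(K, T) = 0b11000101; 0b00001000 ⊕ 0b11000101 = 0b11001101.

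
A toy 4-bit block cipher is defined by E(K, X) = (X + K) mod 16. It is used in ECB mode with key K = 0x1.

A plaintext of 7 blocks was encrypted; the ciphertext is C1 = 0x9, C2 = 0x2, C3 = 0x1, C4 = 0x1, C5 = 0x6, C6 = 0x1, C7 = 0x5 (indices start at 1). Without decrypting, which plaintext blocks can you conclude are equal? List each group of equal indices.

ECB encrypts each block independently with the same key, so equal ciphertext blocks imply equal plaintext blocks.
C3 = C4 = C6 = 0x1, so P3 = P4 = P6.

P3 = P4 = P6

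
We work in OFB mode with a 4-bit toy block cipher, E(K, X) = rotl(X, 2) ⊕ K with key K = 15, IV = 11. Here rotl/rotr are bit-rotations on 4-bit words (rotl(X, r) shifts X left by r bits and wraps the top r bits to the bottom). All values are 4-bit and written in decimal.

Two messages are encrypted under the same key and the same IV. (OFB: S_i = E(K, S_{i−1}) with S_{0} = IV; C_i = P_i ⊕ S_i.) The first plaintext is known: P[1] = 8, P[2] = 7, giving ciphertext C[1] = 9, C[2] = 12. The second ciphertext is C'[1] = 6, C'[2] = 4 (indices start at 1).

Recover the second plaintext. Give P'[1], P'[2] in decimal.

P'[1] = 7, P'[2] = 15

In OFB with a reused IV, both messages share the same keystream S_i, so C_i ⊕ C'_i = P_i ⊕ P'_i and thus P'_i = P_i ⊕ C_i ⊕ C'_i.
P'[1]: 8 ⊕ 9 ⊕ 6 = 7.
P'[2]: 7 ⊕ 12 ⊕ 4 = 15.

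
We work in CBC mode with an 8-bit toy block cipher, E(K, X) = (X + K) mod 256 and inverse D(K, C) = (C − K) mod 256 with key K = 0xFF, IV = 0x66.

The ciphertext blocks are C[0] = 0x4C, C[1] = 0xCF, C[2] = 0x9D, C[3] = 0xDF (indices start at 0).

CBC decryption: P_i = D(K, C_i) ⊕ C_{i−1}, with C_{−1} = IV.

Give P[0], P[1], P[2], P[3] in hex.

P[0]: D(K, 0x4C) = 0x4D; 0x4D ⊕ 0x66 = 0x2B.
P[1]: D(K, 0xCF) = 0xD0; 0xD0 ⊕ 0x4C = 0x9C.
P[2]: D(K, 0x9D) = 0x9E; 0x9E ⊕ 0xCF = 0x51.
P[3]: D(K, 0xDF) = 0xE0; 0xE0 ⊕ 0x9D = 0x7D.

P[0] = 0x2B, P[1] = 0x9C, P[2] = 0x51, P[3] = 0x7D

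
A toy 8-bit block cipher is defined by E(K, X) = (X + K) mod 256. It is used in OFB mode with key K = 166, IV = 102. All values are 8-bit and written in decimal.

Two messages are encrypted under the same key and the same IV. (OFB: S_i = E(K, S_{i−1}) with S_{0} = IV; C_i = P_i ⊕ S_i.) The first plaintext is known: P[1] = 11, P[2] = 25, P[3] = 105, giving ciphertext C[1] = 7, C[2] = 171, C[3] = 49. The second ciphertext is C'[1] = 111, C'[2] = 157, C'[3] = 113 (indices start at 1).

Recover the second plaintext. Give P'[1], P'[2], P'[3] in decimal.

P'[1] = 99, P'[2] = 47, P'[3] = 41

In OFB with a reused IV, both messages share the same keystream S_i, so C_i ⊕ C'_i = P_i ⊕ P'_i and thus P'_i = P_i ⊕ C_i ⊕ C'_i.
P'[1]: 11 ⊕ 7 ⊕ 111 = 99.
P'[2]: 25 ⊕ 171 ⊕ 157 = 47.
P'[3]: 105 ⊕ 49 ⊕ 113 = 41.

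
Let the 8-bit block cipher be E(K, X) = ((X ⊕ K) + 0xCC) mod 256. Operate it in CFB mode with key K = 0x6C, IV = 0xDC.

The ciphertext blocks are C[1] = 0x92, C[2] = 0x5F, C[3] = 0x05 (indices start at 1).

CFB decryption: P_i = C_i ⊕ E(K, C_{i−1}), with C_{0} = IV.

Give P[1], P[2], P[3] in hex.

P[1]: E(K, 0xDC) = 0x7C; 0x92 ⊕ 0x7C = 0xEE.
P[2]: E(K, 0x92) = 0xCA; 0x5F ⊕ 0xCA = 0x95.
P[3]: E(K, 0x5F) = 0xFF; 0x05 ⊕ 0xFF = 0xFA.

P[1] = 0xEE, P[2] = 0x95, P[3] = 0xFA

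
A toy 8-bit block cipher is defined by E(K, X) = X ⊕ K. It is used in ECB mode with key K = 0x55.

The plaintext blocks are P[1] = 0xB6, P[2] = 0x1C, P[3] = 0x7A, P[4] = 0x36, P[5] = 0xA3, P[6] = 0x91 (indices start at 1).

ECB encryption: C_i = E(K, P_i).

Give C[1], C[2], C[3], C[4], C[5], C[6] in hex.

C[1]: E(K, 0xB6) = 0xE3.
C[2]: E(K, 0x1C) = 0x49.
C[3]: E(K, 0x7A) = 0x2F.
C[4]: E(K, 0x36) = 0x63.
C[5]: E(K, 0xA3) = 0xF6.
C[6]: E(K, 0x91) = 0xC4.

C[1] = 0xE3, C[2] = 0x49, C[3] = 0x2F, C[4] = 0x63, C[5] = 0xF6, C[6] = 0xC4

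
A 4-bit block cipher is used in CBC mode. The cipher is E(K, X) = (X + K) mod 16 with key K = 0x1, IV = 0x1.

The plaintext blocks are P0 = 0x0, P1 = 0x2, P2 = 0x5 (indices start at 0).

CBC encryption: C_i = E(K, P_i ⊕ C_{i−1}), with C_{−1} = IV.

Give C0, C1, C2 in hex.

C0 = 0x2, C1 = 0x1, C2 = 0x5

C0: P0 ⊕ 0x1 = 0x1; E(K, 0x1) = 0x2.
C1: P1 ⊕ 0x2 = 0x0; E(K, 0x0) = 0x1.
C2: P2 ⊕ 0x1 = 0x4; E(K, 0x4) = 0x5.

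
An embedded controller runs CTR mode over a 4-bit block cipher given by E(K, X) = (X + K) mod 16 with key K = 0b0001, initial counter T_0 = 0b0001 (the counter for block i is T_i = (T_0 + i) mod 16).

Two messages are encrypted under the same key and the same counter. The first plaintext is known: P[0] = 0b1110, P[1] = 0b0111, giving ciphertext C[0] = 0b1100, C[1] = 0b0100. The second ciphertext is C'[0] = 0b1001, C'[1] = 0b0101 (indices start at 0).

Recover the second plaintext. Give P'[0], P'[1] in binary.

P'[0] = 0b1011, P'[1] = 0b0110

In CTR with a reused counter, both messages share the same keystream S_i, so C_i ⊕ C'_i = P_i ⊕ P'_i and thus P'_i = P_i ⊕ C_i ⊕ C'_i.
P'[0]: 0b1110 ⊕ 0b1100 ⊕ 0b1001 = 0b1011.
P'[1]: 0b0111 ⊕ 0b0100 ⊕ 0b0101 = 0b0110.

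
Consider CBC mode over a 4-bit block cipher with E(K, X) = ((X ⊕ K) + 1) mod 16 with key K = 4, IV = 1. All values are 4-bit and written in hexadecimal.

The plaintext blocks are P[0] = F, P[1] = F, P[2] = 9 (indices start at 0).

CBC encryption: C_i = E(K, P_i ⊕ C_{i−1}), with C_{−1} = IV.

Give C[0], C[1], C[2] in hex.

C[0]: P[0] ⊕ 1 = E; E(K, E) = B.
C[1]: P[1] ⊕ B = 4; E(K, 4) = 1.
C[2]: P[2] ⊕ 1 = 8; E(K, 8) = D.

C[0] = B, C[1] = 1, C[2] = D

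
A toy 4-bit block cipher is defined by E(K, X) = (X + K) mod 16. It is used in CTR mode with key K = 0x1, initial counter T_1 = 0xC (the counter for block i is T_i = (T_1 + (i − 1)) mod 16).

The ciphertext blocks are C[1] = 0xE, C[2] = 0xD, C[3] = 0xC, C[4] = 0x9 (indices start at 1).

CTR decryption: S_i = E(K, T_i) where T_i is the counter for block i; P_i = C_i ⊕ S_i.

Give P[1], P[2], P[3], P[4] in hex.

P[1]: T = 0xC, S = E(K, T) = 0xD; 0xE ⊕ 0xD = 0x3.
P[2]: T = 0xD, S = E(K, T) = 0xE; 0xD ⊕ 0xE = 0x3.
P[3]: T = 0xE, S = E(K, T) = 0xF; 0xC ⊕ 0xF = 0x3.
P[4]: T = 0xF, S = E(K, T) = 0x0; 0x9 ⊕ 0x0 = 0x9.

P[1] = 0x3, P[2] = 0x3, P[3] = 0x3, P[4] = 0x9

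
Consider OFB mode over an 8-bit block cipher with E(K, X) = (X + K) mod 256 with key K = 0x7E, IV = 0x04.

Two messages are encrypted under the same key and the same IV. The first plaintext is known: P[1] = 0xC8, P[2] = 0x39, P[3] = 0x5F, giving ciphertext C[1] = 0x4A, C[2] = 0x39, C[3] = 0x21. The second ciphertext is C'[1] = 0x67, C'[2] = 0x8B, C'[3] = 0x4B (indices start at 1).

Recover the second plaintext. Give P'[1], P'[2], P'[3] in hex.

P'[1] = 0xE5, P'[2] = 0x8B, P'[3] = 0x35

In OFB with a reused IV, both messages share the same keystream S_i, so C_i ⊕ C'_i = P_i ⊕ P'_i and thus P'_i = P_i ⊕ C_i ⊕ C'_i.
P'[1]: 0xC8 ⊕ 0x4A ⊕ 0x67 = 0xE5.
P'[2]: 0x39 ⊕ 0x39 ⊕ 0x8B = 0x8B.
P'[3]: 0x5F ⊕ 0x21 ⊕ 0x4B = 0x35.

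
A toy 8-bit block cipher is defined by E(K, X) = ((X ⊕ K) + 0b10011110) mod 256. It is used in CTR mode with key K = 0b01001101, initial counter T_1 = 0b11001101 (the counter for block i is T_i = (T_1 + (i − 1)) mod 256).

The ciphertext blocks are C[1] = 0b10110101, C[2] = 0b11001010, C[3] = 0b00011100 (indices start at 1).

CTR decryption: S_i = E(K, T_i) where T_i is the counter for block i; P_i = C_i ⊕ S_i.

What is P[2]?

P[2] = 0b11101011

P[2]: T = 0b11001110, S = E(K, T) = 0b00100001; 0b11001010 ⊕ 0b00100001 = 0b11101011.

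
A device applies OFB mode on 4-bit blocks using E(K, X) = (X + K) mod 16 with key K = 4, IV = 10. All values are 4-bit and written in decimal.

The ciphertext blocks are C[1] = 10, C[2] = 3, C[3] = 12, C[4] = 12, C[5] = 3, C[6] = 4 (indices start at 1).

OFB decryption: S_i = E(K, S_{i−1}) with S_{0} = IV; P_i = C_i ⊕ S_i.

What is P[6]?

P[6] = 6

P[1]: S = E(K, 10) = 14; 10 ⊕ 14 = 4.
P[2]: S = E(K, 14) = 2; 3 ⊕ 2 = 1.
P[3]: S = E(K, 2) = 6; 12 ⊕ 6 = 10.
P[4]: S = E(K, 6) = 10; 12 ⊕ 10 = 6.
P[5]: S = E(K, 10) = 14; 3 ⊕ 14 = 13.
P[6]: S = E(K, 14) = 2; 4 ⊕ 2 = 6.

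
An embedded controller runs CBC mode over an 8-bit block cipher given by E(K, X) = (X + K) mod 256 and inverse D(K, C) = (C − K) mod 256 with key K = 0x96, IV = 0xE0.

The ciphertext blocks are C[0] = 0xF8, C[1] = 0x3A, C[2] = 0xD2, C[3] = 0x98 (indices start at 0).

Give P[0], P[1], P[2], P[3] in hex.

CBC decryption: P_i = D(K, C_i) ⊕ C_{i−1}, with C_{−1} = IV.
P[0]: D(K, 0xF8) = 0x62; 0x62 ⊕ 0xE0 = 0x82.
P[1]: D(K, 0x3A) = 0xA4; 0xA4 ⊕ 0xF8 = 0x5C.
P[2]: D(K, 0xD2) = 0x3C; 0x3C ⊕ 0x3A = 0x06.
P[3]: D(K, 0x98) = 0x02; 0x02 ⊕ 0xD2 = 0xD0.

P[0] = 0x82, P[1] = 0x5C, P[2] = 0x06, P[3] = 0xD0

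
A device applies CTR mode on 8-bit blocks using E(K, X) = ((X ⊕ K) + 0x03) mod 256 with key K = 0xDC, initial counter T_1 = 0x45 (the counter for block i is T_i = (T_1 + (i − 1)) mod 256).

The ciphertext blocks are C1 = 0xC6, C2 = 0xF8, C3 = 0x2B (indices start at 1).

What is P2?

CTR decryption: S_i = E(K, T_i) where T_i is the counter for block i; P_i = C_i ⊕ S_i.
P2: T = 0x46, S = E(K, T) = 0x9D; 0xF8 ⊕ 0x9D = 0x65.

P2 = 0x65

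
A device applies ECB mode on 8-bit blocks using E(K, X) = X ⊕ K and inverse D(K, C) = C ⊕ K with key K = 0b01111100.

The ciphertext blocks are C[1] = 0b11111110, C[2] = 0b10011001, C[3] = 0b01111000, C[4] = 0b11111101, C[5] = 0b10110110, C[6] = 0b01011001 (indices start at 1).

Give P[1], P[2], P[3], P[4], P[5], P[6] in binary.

ECB decryption: P_i = D(K, C_i).
P[1]: D(K, 0b11111110) = 0b10000010.
P[2]: D(K, 0b10011001) = 0b11100101.
P[3]: D(K, 0b01111000) = 0b00000100.
P[4]: D(K, 0b11111101) = 0b10000001.
P[5]: D(K, 0b10110110) = 0b11001010.
P[6]: D(K, 0b01011001) = 0b00100101.

P[1] = 0b10000010, P[2] = 0b11100101, P[3] = 0b00000100, P[4] = 0b10000001, P[5] = 0b11001010, P[6] = 0b00100101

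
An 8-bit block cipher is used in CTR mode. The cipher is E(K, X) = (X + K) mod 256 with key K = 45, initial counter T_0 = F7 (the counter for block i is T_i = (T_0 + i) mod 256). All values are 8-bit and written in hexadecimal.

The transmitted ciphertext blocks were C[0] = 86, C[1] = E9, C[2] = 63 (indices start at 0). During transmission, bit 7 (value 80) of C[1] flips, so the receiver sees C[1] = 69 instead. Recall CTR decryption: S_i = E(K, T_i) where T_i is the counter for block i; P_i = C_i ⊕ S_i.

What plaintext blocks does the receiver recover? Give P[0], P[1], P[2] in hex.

Only C[1] changed, to 69. In CTR, a change in C_i flips the same bit in P_i only; the keystream is unaffected. Decrypting the received ciphertext:
P[0]: T = F7, S = E(K, T) = 3C; 86 ⊕ 3C = BA.
P[1]: T = F8, S = E(K, T) = 3D; 69 ⊕ 3D = 54.
P[2]: T = F9, S = E(K, T) = 3E; 63 ⊕ 3E = 5D.
Blocks that differ from the original plaintext: P[1].

P[0] = BA, P[1] = 54, P[2] = 5D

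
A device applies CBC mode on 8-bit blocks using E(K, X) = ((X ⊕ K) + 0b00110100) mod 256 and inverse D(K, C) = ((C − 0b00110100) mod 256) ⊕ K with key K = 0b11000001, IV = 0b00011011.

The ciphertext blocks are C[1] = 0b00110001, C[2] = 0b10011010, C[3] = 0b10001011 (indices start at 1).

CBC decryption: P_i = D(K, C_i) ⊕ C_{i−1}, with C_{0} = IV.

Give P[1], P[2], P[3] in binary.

P[1]: D(K, 0b00110001) = 0b00111100; 0b00111100 ⊕ 0b00011011 = 0b00100111.
P[2]: D(K, 0b10011010) = 0b10100111; 0b10100111 ⊕ 0b00110001 = 0b10010110.
P[3]: D(K, 0b10001011) = 0b10010110; 0b10010110 ⊕ 0b10011010 = 0b00001100.

P[1] = 0b00100111, P[2] = 0b10010110, P[3] = 0b00001100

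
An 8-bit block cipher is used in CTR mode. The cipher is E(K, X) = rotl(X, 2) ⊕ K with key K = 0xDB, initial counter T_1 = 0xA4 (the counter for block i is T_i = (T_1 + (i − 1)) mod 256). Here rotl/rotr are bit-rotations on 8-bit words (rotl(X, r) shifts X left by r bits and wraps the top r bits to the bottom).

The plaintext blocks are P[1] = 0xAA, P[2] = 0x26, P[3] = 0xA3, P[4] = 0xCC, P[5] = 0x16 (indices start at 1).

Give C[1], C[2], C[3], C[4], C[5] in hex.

CTR encryption: S_i = E(K, T_i) where T_i is the counter for block i; C_i = P_i ⊕ S_i.
C[1]: T = 0xA4, S = E(K, T) = 0x49; 0xAA ⊕ 0x49 = 0xE3.
C[2]: T = 0xA5, S = E(K, T) = 0x4D; 0x26 ⊕ 0x4D = 0x6B.
C[3]: T = 0xA6, S = E(K, T) = 0x41; 0xA3 ⊕ 0x41 = 0xE2.
C[4]: T = 0xA7, S = E(K, T) = 0x45; 0xCC ⊕ 0x45 = 0x89.
C[5]: T = 0xA8, S = E(K, T) = 0x79; 0x16 ⊕ 0x79 = 0x6F.

C[1] = 0xE3, C[2] = 0x6B, C[3] = 0xE2, C[4] = 0x89, C[5] = 0x6F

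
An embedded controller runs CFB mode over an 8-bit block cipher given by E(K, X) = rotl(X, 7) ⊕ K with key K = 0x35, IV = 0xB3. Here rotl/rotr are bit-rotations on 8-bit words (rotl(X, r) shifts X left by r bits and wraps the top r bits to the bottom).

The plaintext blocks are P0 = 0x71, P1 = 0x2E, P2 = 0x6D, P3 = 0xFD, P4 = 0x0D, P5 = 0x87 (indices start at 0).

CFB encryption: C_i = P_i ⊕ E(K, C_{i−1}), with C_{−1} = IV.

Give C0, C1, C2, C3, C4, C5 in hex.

C0: E(K, 0xB3) = 0xEC; 0x71 ⊕ 0xEC = 0x9D.
C1: E(K, 0x9D) = 0xFB; 0x2E ⊕ 0xFB = 0xD5.
C2: E(K, 0xD5) = 0xDF; 0x6D ⊕ 0xDF = 0xB2.
C3: E(K, 0xB2) = 0x6C; 0xFD ⊕ 0x6C = 0x91.
C4: E(K, 0x91) = 0xFD; 0x0D ⊕ 0xFD = 0xF0.
C5: E(K, 0xF0) = 0x4D; 0x87 ⊕ 0x4D = 0xCA.

C0 = 0x9D, C1 = 0xD5, C2 = 0xB2, C3 = 0x91, C4 = 0xF0, C5 = 0xCA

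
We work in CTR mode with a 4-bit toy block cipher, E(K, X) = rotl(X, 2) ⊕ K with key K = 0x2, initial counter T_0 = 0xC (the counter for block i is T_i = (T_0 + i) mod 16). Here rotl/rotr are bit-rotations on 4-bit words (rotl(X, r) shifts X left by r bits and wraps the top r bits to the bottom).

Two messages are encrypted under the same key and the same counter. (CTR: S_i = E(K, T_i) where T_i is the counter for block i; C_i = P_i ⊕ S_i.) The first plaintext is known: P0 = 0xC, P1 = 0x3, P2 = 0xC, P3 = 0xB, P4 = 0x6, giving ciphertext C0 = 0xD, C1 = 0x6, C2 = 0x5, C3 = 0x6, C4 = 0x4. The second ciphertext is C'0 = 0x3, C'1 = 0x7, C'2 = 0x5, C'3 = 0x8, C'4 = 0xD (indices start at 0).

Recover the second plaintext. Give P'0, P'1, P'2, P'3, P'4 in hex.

In CTR with a reused counter, both messages share the same keystream S_i, so C_i ⊕ C'_i = P_i ⊕ P'_i and thus P'_i = P_i ⊕ C_i ⊕ C'_i.
P'0: 0xC ⊕ 0xD ⊕ 0x3 = 0x2.
P'1: 0x3 ⊕ 0x6 ⊕ 0x7 = 0x2.
P'2: 0xC ⊕ 0x5 ⊕ 0x5 = 0xC.
P'3: 0xB ⊕ 0x6 ⊕ 0x8 = 0x5.
P'4: 0x6 ⊕ 0x4 ⊕ 0xD = 0xF.

P'0 = 0x2, P'1 = 0x2, P'2 = 0xC, P'3 = 0x5, P'4 = 0xF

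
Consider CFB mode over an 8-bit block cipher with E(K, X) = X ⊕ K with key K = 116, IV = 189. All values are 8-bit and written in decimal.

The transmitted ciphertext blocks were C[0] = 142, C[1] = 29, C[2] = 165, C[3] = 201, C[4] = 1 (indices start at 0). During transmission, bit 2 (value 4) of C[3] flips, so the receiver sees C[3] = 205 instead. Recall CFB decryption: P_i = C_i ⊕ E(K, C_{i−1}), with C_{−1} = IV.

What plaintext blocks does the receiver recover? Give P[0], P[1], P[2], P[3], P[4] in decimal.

Only C[3] changed, to 205. In CFB, a change in C_i flips the same bit in P_i and garbles P_{i+1}. Decrypting the received ciphertext:
P[0]: E(K, 189) = 201; 142 ⊕ 201 = 71.
P[1]: E(K, 142) = 250; 29 ⊕ 250 = 231.
P[2]: E(K, 29) = 105; 165 ⊕ 105 = 204.
P[3]: E(K, 165) = 209; 205 ⊕ 209 = 28.
P[4]: E(K, 205) = 185; 1 ⊕ 185 = 184.
Blocks that differ from the original plaintext: P[3], P[4].

P[0] = 71, P[1] = 231, P[2] = 204, P[3] = 28, P[4] = 184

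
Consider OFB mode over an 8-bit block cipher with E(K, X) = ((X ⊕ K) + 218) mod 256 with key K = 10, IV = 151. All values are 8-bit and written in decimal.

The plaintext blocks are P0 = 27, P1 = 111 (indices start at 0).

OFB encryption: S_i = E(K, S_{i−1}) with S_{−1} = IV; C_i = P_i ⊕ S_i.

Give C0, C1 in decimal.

C0 = 108, C1 = 56

C0: S = E(K, 151) = 119; 27 ⊕ 119 = 108.
C1: S = E(K, 119) = 87; 111 ⊕ 87 = 56.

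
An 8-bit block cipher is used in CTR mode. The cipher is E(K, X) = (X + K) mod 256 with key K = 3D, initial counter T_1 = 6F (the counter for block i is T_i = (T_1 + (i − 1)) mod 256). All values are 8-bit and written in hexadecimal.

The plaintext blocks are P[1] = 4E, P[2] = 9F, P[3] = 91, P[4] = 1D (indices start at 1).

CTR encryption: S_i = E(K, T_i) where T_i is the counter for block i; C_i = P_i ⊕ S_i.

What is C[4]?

C[1]: T = 6F, S = E(K, T) = AC; 4E ⊕ AC = E2.
C[2]: T = 70, S = E(K, T) = AD; 9F ⊕ AD = 32.
C[3]: T = 71, S = E(K, T) = AE; 91 ⊕ AE = 3F.
C[4]: T = 72, S = E(K, T) = AF; 1D ⊕ AF = B2.

C[4] = B2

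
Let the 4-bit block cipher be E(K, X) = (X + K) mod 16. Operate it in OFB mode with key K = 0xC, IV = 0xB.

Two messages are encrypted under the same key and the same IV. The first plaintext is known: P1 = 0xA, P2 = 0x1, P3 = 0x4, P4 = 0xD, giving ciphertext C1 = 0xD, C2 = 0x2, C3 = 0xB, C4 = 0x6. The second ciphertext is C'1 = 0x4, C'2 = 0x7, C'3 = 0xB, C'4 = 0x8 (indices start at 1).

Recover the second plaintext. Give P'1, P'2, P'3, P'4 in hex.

In OFB with a reused IV, both messages share the same keystream S_i, so C_i ⊕ C'_i = P_i ⊕ P'_i and thus P'_i = P_i ⊕ C_i ⊕ C'_i.
P'1: 0xA ⊕ 0xD ⊕ 0x4 = 0x3.
P'2: 0x1 ⊕ 0x2 ⊕ 0x7 = 0x4.
P'3: 0x4 ⊕ 0xB ⊕ 0xB = 0x4.
P'4: 0xD ⊕ 0x6 ⊕ 0x8 = 0x3.

P'1 = 0x3, P'2 = 0x4, P'3 = 0x4, P'4 = 0x3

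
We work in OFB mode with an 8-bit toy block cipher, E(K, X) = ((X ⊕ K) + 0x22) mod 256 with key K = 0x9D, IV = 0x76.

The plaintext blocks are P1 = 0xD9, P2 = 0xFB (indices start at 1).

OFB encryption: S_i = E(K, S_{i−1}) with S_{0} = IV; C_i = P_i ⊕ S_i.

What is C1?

C1: S = E(K, 0x76) = 0x0D; 0xD9 ⊕ 0x0D = 0xD4.

C1 = 0xD4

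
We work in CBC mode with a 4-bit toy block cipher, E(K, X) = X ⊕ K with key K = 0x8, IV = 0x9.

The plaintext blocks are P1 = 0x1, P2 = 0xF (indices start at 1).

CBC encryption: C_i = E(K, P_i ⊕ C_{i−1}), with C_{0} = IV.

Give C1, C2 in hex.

C1: P1 ⊕ 0x9 = 0x8; E(K, 0x8) = 0x0.
C2: P2 ⊕ 0x0 = 0xF; E(K, 0xF) = 0x7.

C1 = 0x0, C2 = 0x7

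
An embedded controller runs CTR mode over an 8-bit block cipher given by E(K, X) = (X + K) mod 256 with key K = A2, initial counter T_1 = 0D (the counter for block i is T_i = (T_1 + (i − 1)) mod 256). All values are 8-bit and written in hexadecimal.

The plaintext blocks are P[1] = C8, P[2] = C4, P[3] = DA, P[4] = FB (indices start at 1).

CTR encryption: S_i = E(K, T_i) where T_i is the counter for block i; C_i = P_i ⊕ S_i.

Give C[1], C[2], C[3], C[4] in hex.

C[1]: T = 0D, S = E(K, T) = AF; C8 ⊕ AF = 67.
C[2]: T = 0E, S = E(K, T) = B0; C4 ⊕ B0 = 74.
C[3]: T = 0F, S = E(K, T) = B1; DA ⊕ B1 = 6B.
C[4]: T = 10, S = E(K, T) = B2; FB ⊕ B2 = 49.

C[1] = 67, C[2] = 74, C[3] = 6B, C[4] = 49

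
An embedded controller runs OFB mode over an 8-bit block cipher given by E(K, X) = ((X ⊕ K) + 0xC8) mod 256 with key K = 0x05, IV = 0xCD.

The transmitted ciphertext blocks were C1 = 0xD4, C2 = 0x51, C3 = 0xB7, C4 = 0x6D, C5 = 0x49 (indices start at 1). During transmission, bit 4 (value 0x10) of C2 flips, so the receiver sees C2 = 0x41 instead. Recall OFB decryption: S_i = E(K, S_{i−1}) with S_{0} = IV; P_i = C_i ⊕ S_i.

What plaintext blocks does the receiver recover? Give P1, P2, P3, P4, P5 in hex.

Only C2 changed, to 0x41. In OFB, a change in C_i flips the same bit in P_i only; the keystream is unaffected. Decrypting the received ciphertext:
P1: S = E(K, 0xCD) = 0x90; 0xD4 ⊕ 0x90 = 0x44.
P2: S = E(K, 0x90) = 0x5D; 0x41 ⊕ 0x5D = 0x1C.
P3: S = E(K, 0x5D) = 0x20; 0xB7 ⊕ 0x20 = 0x97.
P4: S = E(K, 0x20) = 0xED; 0x6D ⊕ 0xED = 0x80.
P5: S = E(K, 0xED) = 0xB0; 0x49 ⊕ 0xB0 = 0xF9.
Blocks that differ from the original plaintext: P2.

P1 = 0x44, P2 = 0x1C, P3 = 0x97, P4 = 0x80, P5 = 0xF9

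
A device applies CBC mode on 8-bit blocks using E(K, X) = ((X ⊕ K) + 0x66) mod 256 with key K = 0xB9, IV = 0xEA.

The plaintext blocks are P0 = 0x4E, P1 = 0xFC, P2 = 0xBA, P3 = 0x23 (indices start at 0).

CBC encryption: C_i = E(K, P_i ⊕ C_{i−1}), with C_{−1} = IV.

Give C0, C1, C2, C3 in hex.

C0 = 0x83, C1 = 0x2C, C2 = 0x95, C3 = 0x75

C0: P0 ⊕ 0xEA = 0xA4; E(K, 0xA4) = 0x83.
C1: P1 ⊕ 0x83 = 0x7F; E(K, 0x7F) = 0x2C.
C2: P2 ⊕ 0x2C = 0x96; E(K, 0x96) = 0x95.
C3: P3 ⊕ 0x95 = 0xB6; E(K, 0xB6) = 0x75.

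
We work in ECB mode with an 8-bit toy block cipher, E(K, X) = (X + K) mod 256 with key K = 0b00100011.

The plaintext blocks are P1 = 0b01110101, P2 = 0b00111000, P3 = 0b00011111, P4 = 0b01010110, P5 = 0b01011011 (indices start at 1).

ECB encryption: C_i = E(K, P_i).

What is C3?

C3: E(K, 0b00011111) = 0b01000010.

C3 = 0b01000010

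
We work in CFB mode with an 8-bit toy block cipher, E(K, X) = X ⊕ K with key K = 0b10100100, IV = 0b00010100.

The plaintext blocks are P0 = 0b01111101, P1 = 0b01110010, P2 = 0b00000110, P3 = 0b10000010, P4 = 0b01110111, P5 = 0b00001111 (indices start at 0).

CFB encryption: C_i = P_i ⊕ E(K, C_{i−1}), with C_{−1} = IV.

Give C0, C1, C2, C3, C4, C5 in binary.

C0 = 0b11001101, C1 = 0b00011011, C2 = 0b10111001, C3 = 0b10011111, C4 = 0b01001100, C5 = 0b11100111

C0: E(K, 0b00010100) = 0b10110000; 0b01111101 ⊕ 0b10110000 = 0b11001101.
C1: E(K, 0b11001101) = 0b01101001; 0b01110010 ⊕ 0b01101001 = 0b00011011.
C2: E(K, 0b00011011) = 0b10111111; 0b00000110 ⊕ 0b10111111 = 0b10111001.
C3: E(K, 0b10111001) = 0b00011101; 0b10000010 ⊕ 0b00011101 = 0b10011111.
C4: E(K, 0b10011111) = 0b00111011; 0b01110111 ⊕ 0b00111011 = 0b01001100.
C5: E(K, 0b01001100) = 0b11101000; 0b00001111 ⊕ 0b11101000 = 0b11100111.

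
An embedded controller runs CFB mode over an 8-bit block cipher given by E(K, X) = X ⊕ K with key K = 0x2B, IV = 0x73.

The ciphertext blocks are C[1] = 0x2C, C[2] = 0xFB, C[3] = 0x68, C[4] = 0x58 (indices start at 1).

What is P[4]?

CFB decryption: P_i = C_i ⊕ E(K, C_{i−1}), with C_{0} = IV.
P[4]: E(K, 0x68) = 0x43; 0x58 ⊕ 0x43 = 0x1B.

P[4] = 0x1B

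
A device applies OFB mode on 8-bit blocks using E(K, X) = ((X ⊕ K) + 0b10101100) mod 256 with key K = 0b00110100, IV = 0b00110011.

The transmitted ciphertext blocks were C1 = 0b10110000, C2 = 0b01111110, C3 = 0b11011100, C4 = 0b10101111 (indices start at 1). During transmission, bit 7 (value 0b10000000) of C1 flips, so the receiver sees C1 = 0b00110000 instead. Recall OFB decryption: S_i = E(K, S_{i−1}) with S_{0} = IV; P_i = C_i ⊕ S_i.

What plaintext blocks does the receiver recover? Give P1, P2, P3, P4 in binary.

P1 = 0b10000011, P2 = 0b01001101, P3 = 0b01101111, P4 = 0b10011100

Only C1 changed, to 0b00110000. In OFB, a change in C_i flips the same bit in P_i only; the keystream is unaffected. Decrypting the received ciphertext:
P1: S = E(K, 0b00110011) = 0b10110011; 0b00110000 ⊕ 0b10110011 = 0b10000011.
P2: S = E(K, 0b10110011) = 0b00110011; 0b01111110 ⊕ 0b00110011 = 0b01001101.
P3: S = E(K, 0b00110011) = 0b10110011; 0b11011100 ⊕ 0b10110011 = 0b01101111.
P4: S = E(K, 0b10110011) = 0b00110011; 0b10101111 ⊕ 0b00110011 = 0b10011100.
Blocks that differ from the original plaintext: P1.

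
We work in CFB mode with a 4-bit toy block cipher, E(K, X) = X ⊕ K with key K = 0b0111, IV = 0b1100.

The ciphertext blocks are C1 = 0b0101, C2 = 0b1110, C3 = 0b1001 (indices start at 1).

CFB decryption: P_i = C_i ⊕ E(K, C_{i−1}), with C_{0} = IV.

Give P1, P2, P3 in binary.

P1: E(K, 0b1100) = 0b1011; 0b0101 ⊕ 0b1011 = 0b1110.
P2: E(K, 0b0101) = 0b0010; 0b1110 ⊕ 0b0010 = 0b1100.
P3: E(K, 0b1110) = 0b1001; 0b1001 ⊕ 0b1001 = 0b0000.

P1 = 0b1110, P2 = 0b1100, P3 = 0b0000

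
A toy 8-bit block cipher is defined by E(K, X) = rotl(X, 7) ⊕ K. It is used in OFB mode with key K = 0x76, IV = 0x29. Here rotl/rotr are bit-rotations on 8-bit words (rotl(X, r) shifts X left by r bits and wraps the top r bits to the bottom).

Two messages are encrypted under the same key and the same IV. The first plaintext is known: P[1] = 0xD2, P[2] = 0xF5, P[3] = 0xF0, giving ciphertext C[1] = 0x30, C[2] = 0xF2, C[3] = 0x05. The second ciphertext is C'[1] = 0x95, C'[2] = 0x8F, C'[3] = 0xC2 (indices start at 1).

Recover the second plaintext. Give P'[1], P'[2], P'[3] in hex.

In OFB with a reused IV, both messages share the same keystream S_i, so C_i ⊕ C'_i = P_i ⊕ P'_i and thus P'_i = P_i ⊕ C_i ⊕ C'_i.
P'[1]: 0xD2 ⊕ 0x30 ⊕ 0x95 = 0x77.
P'[2]: 0xF5 ⊕ 0xF2 ⊕ 0x8F = 0x88.
P'[3]: 0xF0 ⊕ 0x05 ⊕ 0xC2 = 0x37.

P'[1] = 0x77, P'[2] = 0x88, P'[3] = 0x37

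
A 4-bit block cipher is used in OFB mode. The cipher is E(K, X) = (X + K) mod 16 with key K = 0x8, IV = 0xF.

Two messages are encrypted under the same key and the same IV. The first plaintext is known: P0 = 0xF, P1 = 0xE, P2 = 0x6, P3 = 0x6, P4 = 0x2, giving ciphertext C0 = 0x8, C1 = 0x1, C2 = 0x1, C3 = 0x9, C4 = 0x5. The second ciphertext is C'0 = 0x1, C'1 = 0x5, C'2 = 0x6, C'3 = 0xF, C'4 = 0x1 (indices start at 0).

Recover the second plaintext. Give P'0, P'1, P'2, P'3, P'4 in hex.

In OFB with a reused IV, both messages share the same keystream S_i, so C_i ⊕ C'_i = P_i ⊕ P'_i and thus P'_i = P_i ⊕ C_i ⊕ C'_i.
P'0: 0xF ⊕ 0x8 ⊕ 0x1 = 0x6.
P'1: 0xE ⊕ 0x1 ⊕ 0x5 = 0xA.
P'2: 0x6 ⊕ 0x1 ⊕ 0x6 = 0x1.
P'3: 0x6 ⊕ 0x9 ⊕ 0xF = 0x0.
P'4: 0x2 ⊕ 0x5 ⊕ 0x1 = 0x6.

P'0 = 0x6, P'1 = 0xA, P'2 = 0x1, P'3 = 0x0, P'4 = 0x6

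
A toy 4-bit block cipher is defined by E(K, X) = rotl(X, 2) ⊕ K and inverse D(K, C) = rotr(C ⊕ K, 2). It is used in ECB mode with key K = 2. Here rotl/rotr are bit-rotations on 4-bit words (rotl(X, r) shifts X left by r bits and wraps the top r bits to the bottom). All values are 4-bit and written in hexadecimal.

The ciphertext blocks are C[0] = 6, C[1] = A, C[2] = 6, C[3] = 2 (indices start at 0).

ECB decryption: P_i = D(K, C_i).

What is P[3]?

P[3]: D(K, 2) = 0.

P[3] = 0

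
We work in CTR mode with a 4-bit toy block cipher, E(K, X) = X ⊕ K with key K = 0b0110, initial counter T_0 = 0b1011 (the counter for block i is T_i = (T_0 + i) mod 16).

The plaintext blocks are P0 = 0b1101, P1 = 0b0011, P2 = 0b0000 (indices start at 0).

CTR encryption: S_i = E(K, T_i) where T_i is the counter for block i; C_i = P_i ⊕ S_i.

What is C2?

C0: T = 0b1011, S = E(K, T) = 0b1101; 0b1101 ⊕ 0b1101 = 0b0000.
C1: T = 0b1100, S = E(K, T) = 0b1010; 0b0011 ⊕ 0b1010 = 0b1001.
C2: T = 0b1101, S = E(K, T) = 0b1011; 0b0000 ⊕ 0b1011 = 0b1011.

C2 = 0b1011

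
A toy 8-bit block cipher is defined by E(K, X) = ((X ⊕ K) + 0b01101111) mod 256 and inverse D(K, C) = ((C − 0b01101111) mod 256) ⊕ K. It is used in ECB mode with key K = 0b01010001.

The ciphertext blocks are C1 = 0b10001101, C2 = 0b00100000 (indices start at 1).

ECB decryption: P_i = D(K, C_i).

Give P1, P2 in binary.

P1: D(K, 0b10001101) = 0b01001111.
P2: D(K, 0b00100000) = 0b11100000.

P1 = 0b01001111, P2 = 0b11100000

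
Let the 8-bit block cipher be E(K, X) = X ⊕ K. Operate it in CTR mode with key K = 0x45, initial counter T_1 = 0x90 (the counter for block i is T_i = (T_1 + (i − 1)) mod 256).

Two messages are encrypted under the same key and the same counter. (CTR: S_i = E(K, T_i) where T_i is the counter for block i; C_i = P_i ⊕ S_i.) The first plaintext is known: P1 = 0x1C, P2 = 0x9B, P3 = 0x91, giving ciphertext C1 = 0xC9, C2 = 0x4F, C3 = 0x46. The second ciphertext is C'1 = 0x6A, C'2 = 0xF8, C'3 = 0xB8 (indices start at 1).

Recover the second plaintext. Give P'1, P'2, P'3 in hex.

In CTR with a reused counter, both messages share the same keystream S_i, so C_i ⊕ C'_i = P_i ⊕ P'_i and thus P'_i = P_i ⊕ C_i ⊕ C'_i.
P'1: 0x1C ⊕ 0xC9 ⊕ 0x6A = 0xBF.
P'2: 0x9B ⊕ 0x4F ⊕ 0xF8 = 0x2C.
P'3: 0x91 ⊕ 0x46 ⊕ 0xB8 = 0x6F.

P'1 = 0xBF, P'2 = 0x2C, P'3 = 0x6F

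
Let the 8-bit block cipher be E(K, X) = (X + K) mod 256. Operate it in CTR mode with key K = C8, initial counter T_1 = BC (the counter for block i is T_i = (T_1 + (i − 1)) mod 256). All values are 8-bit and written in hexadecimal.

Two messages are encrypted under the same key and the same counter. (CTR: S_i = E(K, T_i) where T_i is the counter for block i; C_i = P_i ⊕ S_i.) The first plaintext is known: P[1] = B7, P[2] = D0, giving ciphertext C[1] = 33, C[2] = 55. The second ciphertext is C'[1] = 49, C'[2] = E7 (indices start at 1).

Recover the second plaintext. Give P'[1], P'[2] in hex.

P'[1] = CD, P'[2] = 62

In CTR with a reused counter, both messages share the same keystream S_i, so C_i ⊕ C'_i = P_i ⊕ P'_i and thus P'_i = P_i ⊕ C_i ⊕ C'_i.
P'[1]: B7 ⊕ 33 ⊕ 49 = CD.
P'[2]: D0 ⊕ 55 ⊕ E7 = 62.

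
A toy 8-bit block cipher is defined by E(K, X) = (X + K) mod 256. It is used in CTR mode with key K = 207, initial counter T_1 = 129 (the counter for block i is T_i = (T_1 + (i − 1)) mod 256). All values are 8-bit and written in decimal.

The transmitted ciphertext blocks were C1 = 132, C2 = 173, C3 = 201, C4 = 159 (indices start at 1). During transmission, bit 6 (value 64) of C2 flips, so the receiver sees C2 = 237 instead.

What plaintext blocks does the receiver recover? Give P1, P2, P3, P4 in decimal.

P1 = 212, P2 = 188, P3 = 155, P4 = 204

CTR decryption: S_i = E(K, T_i) where T_i is the counter for block i; P_i = C_i ⊕ S_i.
Only C2 changed, to 237. In CTR, a change in C_i flips the same bit in P_i only; the keystream is unaffected. Decrypting the received ciphertext:
P1: T = 129, S = E(K, T) = 80; 132 ⊕ 80 = 212.
P2: T = 130, S = E(K, T) = 81; 237 ⊕ 81 = 188.
P3: T = 131, S = E(K, T) = 82; 201 ⊕ 82 = 155.
P4: T = 132, S = E(K, T) = 83; 159 ⊕ 83 = 204.
Blocks that differ from the original plaintext: P2.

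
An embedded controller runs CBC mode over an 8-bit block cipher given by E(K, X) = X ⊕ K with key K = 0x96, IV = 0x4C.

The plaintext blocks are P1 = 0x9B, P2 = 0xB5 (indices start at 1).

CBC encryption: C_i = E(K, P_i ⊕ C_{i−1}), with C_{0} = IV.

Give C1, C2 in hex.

C1: P1 ⊕ 0x4C = 0xD7; E(K, 0xD7) = 0x41.
C2: P2 ⊕ 0x41 = 0xF4; E(K, 0xF4) = 0x62.

C1 = 0x41, C2 = 0x62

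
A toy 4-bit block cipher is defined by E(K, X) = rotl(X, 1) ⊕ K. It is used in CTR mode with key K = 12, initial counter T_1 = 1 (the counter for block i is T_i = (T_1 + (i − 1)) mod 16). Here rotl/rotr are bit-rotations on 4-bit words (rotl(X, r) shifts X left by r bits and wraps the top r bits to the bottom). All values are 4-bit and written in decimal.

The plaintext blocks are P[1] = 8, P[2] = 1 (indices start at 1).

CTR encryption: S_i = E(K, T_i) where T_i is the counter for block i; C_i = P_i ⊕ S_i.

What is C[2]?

C[2] = 9

C[1]: T = 1, S = E(K, T) = 14; 8 ⊕ 14 = 6.
C[2]: T = 2, S = E(K, T) = 8; 1 ⊕ 8 = 9.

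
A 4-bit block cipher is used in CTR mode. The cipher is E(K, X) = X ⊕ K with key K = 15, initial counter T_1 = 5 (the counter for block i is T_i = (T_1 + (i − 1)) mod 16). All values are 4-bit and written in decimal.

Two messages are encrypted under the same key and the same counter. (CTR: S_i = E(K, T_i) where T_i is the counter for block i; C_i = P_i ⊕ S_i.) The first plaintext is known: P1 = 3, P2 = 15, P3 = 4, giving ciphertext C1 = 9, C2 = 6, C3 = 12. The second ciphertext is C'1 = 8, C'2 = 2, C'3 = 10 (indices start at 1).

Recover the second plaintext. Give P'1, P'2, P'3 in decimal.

In CTR with a reused counter, both messages share the same keystream S_i, so C_i ⊕ C'_i = P_i ⊕ P'_i and thus P'_i = P_i ⊕ C_i ⊕ C'_i.
P'1: 3 ⊕ 9 ⊕ 8 = 2.
P'2: 15 ⊕ 6 ⊕ 2 = 11.
P'3: 4 ⊕ 12 ⊕ 10 = 2.

P'1 = 2, P'2 = 11, P'3 = 2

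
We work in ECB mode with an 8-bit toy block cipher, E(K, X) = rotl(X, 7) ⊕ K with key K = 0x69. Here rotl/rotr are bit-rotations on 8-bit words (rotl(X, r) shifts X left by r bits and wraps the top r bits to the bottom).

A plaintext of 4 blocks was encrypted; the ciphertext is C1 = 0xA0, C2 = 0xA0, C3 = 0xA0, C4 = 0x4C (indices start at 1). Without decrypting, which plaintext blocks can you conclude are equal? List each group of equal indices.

P1 = P2 = P3

ECB encrypts each block independently with the same key, so equal ciphertext blocks imply equal plaintext blocks.
C1 = C2 = C3 = 0xA0, so P1 = P2 = P3.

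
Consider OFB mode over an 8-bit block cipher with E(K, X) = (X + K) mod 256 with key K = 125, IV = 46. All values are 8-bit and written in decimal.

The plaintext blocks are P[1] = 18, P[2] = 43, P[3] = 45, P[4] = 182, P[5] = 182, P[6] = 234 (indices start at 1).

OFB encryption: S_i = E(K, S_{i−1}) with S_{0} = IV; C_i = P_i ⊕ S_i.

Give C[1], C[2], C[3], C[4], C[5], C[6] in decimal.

C[1] = 185, C[2] = 3, C[3] = 136, C[4] = 148, C[5] = 41, C[6] = 246

C[1]: S = E(K, 46) = 171; 18 ⊕ 171 = 185.
C[2]: S = E(K, 171) = 40; 43 ⊕ 40 = 3.
C[3]: S = E(K, 40) = 165; 45 ⊕ 165 = 136.
C[4]: S = E(K, 165) = 34; 182 ⊕ 34 = 148.
C[5]: S = E(K, 34) = 159; 182 ⊕ 159 = 41.
C[6]: S = E(K, 159) = 28; 234 ⊕ 28 = 246.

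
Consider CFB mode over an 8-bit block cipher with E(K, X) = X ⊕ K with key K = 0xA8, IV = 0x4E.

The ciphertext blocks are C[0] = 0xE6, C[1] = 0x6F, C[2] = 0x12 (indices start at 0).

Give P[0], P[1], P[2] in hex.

CFB decryption: P_i = C_i ⊕ E(K, C_{i−1}), with C_{−1} = IV.
P[0]: E(K, 0x4E) = 0xE6; 0xE6 ⊕ 0xE6 = 0x00.
P[1]: E(K, 0xE6) = 0x4E; 0x6F ⊕ 0x4E = 0x21.
P[2]: E(K, 0x6F) = 0xC7; 0x12 ⊕ 0xC7 = 0xD5.

P[0] = 0x00, P[1] = 0x21, P[2] = 0xD5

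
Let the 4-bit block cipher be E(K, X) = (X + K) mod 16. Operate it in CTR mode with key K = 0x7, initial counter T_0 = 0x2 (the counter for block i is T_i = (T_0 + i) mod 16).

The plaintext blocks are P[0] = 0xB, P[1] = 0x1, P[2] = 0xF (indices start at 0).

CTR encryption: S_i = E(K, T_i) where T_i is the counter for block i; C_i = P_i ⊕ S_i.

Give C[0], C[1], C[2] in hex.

C[0]: T = 0x2, S = E(K, T) = 0x9; 0xB ⊕ 0x9 = 0x2.
C[1]: T = 0x3, S = E(K, T) = 0xA; 0x1 ⊕ 0xA = 0xB.
C[2]: T = 0x4, S = E(K, T) = 0xB; 0xF ⊕ 0xB = 0x4.

C[0] = 0x2, C[1] = 0xB, C[2] = 0x4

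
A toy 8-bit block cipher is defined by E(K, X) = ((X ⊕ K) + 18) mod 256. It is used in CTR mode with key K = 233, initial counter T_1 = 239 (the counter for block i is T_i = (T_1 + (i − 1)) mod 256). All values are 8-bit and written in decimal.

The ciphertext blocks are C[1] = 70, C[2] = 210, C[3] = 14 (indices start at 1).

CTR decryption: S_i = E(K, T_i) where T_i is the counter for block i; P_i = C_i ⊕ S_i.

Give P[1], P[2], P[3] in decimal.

P[1]: T = 239, S = E(K, T) = 24; 70 ⊕ 24 = 94.
P[2]: T = 240, S = E(K, T) = 43; 210 ⊕ 43 = 249.
P[3]: T = 241, S = E(K, T) = 42; 14 ⊕ 42 = 36.

P[1] = 94, P[2] = 249, P[3] = 36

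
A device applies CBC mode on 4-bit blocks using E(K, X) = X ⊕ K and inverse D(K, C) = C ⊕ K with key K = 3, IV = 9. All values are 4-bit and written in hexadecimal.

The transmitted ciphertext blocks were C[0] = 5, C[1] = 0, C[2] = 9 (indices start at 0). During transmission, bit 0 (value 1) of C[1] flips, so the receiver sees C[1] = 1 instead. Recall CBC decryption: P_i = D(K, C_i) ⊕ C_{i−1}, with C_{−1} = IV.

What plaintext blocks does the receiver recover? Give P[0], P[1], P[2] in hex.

Only C[1] changed, to 1. In CBC, a change in C_i garbles P_i and flips the same bit in P_{i+1}. Decrypting the received ciphertext:
P[0]: D(K, 5) = 6; 6 ⊕ 9 = F.
P[1]: D(K, 1) = 2; 2 ⊕ 5 = 7.
P[2]: D(K, 9) = A; A ⊕ 1 = B.
Blocks that differ from the original plaintext: P[1], P[2].

P[0] = F, P[1] = 7, P[2] = B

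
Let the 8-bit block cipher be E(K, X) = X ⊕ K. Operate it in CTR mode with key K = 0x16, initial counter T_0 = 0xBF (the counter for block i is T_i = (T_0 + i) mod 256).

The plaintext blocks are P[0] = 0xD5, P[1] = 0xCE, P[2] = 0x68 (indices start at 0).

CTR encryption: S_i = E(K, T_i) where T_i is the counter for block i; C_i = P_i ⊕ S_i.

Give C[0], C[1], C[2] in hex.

C[0]: T = 0xBF, S = E(K, T) = 0xA9; 0xD5 ⊕ 0xA9 = 0x7C.
C[1]: T = 0xC0, S = E(K, T) = 0xD6; 0xCE ⊕ 0xD6 = 0x18.
C[2]: T = 0xC1, S = E(K, T) = 0xD7; 0x68 ⊕ 0xD7 = 0xBF.

C[0] = 0x7C, C[1] = 0x18, C[2] = 0xBF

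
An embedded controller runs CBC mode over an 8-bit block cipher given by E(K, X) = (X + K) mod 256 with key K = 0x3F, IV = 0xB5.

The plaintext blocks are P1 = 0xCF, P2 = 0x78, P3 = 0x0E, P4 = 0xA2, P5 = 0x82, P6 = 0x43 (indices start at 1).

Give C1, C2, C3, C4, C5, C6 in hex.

C1 = 0xB9, C2 = 0x00, C3 = 0x4D, C4 = 0x2E, C5 = 0xEB, C6 = 0xE7

CBC encryption: C_i = E(K, P_i ⊕ C_{i−1}), with C_{0} = IV.
C1: P1 ⊕ 0xB5 = 0x7A; E(K, 0x7A) = 0xB9.
C2: P2 ⊕ 0xB9 = 0xC1; E(K, 0xC1) = 0x00.
C3: P3 ⊕ 0x00 = 0x0E; E(K, 0x0E) = 0x4D.
C4: P4 ⊕ 0x4D = 0xEF; E(K, 0xEF) = 0x2E.
C5: P5 ⊕ 0x2E = 0xAC; E(K, 0xAC) = 0xEB.
C6: P6 ⊕ 0xEB = 0xA8; E(K, 0xA8) = 0xE7.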